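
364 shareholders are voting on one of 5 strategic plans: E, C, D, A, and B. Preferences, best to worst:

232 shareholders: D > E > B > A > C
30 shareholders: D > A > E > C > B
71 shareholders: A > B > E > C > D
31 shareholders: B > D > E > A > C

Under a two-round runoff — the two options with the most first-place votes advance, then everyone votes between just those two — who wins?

Round 1 first-place votes: E 0, C 0, D 262, A 71, B 31.
D and A advance.
Runoff: D is preferred to A by 293 voters; A by 71.
D wins the runoff.

D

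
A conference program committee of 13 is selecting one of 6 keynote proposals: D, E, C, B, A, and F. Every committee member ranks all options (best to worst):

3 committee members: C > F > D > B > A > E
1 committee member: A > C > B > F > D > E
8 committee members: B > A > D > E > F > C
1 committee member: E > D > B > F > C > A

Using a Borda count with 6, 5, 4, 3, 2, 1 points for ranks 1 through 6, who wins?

D: 3·4 + 1·2 + 8·4 + 1·5 = 51
E: 3·1 + 1·1 + 8·3 + 1·6 = 34
C: 3·6 + 1·5 + 8·1 + 1·2 = 33
B: 3·3 + 1·4 + 8·6 + 1·4 = 65
A: 3·2 + 1·6 + 8·5 + 1·1 = 53
F: 3·5 + 1·3 + 8·2 + 1·3 = 37
B has the highest Borda score (65).

B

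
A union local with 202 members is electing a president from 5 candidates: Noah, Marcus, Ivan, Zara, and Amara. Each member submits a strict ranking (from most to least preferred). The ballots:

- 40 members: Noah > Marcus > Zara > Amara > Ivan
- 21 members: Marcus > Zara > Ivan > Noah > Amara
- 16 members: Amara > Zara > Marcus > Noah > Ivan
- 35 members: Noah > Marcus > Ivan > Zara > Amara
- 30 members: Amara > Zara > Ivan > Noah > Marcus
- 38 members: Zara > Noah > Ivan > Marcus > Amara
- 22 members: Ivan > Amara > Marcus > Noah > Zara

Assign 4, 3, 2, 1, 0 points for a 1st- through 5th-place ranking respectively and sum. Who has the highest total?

Noah: 40·4 + 21·1 + 16·1 + 35·4 + 30·1 + 38·3 + 22·1 = 503
Marcus: 40·3 + 21·4 + 16·2 + 35·3 + 30·0 + 38·1 + 22·2 = 423
Ivan: 40·0 + 21·2 + 16·0 + 35·2 + 30·2 + 38·2 + 22·4 = 336
Zara: 40·2 + 21·3 + 16·3 + 35·1 + 30·3 + 38·4 + 22·0 = 468
Amara: 40·1 + 21·0 + 16·4 + 35·0 + 30·4 + 38·0 + 22·3 = 290
Noah has the highest Borda score (503).

Noah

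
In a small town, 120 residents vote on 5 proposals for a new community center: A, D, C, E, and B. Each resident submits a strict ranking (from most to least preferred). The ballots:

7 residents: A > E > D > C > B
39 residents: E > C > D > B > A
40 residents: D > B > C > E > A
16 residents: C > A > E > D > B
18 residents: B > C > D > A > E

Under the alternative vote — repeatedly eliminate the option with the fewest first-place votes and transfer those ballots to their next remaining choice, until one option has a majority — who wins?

E

Round 1: A 7, D 40, C 16, E 39, B 18. Eliminate A.
Round 2: D 40, C 16, E 46, B 18. Eliminate C.
Round 3: D 40, E 62, B 18. E has a majority.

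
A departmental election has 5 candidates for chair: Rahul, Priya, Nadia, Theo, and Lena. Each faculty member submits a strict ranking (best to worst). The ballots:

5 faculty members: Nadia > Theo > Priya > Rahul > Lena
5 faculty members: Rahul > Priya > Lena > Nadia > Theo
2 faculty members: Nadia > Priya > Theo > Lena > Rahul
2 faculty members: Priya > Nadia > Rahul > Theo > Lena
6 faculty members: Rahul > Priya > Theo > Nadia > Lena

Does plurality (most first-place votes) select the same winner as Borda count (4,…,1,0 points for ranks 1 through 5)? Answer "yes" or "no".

Plurality — first-place votes: Rahul 11, Priya 2, Nadia 7, Theo 0, Lena 0. Winner: Rahul.
Borda — scores: Rahul 53, Priya 57, Nadia 45, Theo 33, Lena 12. Winner: Priya.
The two methods disagree.

no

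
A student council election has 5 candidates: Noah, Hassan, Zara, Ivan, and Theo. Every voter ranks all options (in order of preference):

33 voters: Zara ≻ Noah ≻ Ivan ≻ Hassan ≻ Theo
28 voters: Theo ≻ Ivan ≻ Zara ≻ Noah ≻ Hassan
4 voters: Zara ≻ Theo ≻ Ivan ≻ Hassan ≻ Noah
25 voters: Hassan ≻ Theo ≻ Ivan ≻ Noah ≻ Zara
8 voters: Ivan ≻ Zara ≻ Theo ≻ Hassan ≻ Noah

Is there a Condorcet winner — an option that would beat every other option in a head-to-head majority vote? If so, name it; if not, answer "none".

Checking pairwise contests:
Zara beats Noah 73–25.
Noah beats Hassan 61–37.
Ivan beats Zara 61–37.
Theo beats Ivan 57–41.
Hassan beats Theo 58–40.
Every option loses at least one head-to-head, so there is no Condorcet winner.

none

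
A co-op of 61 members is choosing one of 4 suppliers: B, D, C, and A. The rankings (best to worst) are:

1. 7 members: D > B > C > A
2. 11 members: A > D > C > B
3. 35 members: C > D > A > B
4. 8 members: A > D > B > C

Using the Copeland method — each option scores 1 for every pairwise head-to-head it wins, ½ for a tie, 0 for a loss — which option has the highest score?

B: loses to D, C, and A → score 0.
D: beats B and A; loses to C → score 2.
C: beats B, D, and A → score 3.
A: beats B; loses to D and C → score 1.
C has the best pairwise record.

C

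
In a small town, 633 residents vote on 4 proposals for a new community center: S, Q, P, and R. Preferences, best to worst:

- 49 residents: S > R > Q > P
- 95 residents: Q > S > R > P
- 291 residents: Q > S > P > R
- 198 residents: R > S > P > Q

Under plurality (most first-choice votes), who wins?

First-place votes: S 49, Q 386, P 0, R 198.
Q has the most first-place votes.

Q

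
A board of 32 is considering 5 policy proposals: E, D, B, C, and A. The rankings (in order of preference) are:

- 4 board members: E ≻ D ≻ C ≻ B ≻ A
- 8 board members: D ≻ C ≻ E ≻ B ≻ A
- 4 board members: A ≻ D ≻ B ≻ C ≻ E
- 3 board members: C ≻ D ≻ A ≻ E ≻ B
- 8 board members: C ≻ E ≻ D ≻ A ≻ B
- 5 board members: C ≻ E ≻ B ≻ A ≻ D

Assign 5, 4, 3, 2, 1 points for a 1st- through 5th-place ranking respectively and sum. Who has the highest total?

C

E: 4·5 + 8·3 + 4·1 + 3·2 + 8·4 + 5·4 = 106
D: 4·4 + 8·5 + 4·4 + 3·4 + 8·3 + 5·1 = 113
B: 4·2 + 8·2 + 4·3 + 3·1 + 8·1 + 5·3 = 62
C: 4·3 + 8·4 + 4·2 + 3·5 + 8·5 + 5·5 = 132
A: 4·1 + 8·1 + 4·5 + 3·3 + 8·2 + 5·2 = 67
C has the highest Borda score (132).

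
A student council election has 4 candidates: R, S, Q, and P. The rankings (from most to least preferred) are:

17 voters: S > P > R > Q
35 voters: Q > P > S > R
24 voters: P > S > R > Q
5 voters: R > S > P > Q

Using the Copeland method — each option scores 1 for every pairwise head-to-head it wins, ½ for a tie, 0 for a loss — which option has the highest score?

P

R: beats Q; loses to S and P → score 1.
S: beats R and Q; loses to P → score 2.
Q: loses to R, S, and P → score 0.
P: beats R, S, and Q → score 3.
P has the best pairwise record.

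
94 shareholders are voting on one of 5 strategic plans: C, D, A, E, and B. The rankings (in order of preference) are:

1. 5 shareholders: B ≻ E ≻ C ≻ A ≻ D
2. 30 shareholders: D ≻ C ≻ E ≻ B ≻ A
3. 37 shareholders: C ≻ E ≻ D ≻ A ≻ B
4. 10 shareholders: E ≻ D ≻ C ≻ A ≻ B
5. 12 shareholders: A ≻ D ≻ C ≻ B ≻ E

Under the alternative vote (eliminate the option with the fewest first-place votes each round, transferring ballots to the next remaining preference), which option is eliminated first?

Round 1: C 37, D 30, A 12, E 10, B 5. Eliminate B.

B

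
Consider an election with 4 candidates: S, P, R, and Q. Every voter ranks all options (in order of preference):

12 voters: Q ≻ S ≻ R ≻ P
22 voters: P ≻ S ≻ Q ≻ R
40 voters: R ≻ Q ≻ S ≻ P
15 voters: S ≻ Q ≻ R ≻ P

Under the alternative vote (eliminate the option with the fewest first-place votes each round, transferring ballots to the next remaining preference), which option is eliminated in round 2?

P

Round 1: S 15, P 22, R 40, Q 12. Eliminate Q.
Round 2: S 27, P 22, R 40. Eliminate P.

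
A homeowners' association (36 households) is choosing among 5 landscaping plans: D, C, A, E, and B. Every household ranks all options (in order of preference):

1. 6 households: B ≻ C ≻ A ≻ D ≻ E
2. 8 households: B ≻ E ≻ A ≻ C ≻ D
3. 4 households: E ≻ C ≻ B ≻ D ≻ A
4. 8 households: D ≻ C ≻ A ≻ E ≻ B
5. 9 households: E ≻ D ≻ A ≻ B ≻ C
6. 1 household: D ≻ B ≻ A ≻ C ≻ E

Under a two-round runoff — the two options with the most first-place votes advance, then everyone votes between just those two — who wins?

Round 1 first-place votes: D 9, C 0, A 0, E 13, B 14.
B and E advance.
Runoff: B is preferred to E by 15 voters; E by 21.
E wins the runoff.

E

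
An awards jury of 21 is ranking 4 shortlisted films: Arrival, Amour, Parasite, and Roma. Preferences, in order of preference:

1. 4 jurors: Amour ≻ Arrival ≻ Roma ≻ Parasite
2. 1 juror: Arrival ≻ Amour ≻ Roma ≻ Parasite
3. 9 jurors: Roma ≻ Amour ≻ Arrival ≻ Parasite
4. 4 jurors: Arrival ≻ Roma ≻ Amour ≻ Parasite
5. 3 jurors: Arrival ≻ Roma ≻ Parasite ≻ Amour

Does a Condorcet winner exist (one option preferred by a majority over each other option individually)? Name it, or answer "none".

Checking pairwise contests:
Amour beats Arrival 13–8.
Roma beats Amour 16–5.
Arrival beats Parasite 21–0.
Arrival beats Roma 12–9.
Every option loses at least one head-to-head, so there is no Condorcet winner.

none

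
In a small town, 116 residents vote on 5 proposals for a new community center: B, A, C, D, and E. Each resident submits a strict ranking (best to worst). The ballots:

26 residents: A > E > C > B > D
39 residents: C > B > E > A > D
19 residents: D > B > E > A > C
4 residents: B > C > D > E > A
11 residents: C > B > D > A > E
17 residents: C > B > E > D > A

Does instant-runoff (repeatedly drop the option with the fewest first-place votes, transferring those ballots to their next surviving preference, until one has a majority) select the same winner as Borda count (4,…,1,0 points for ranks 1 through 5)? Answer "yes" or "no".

yes

Instant-runoff — R1 B 4, A 26, C 67, D 19, E 0 (C winner). Winner: C.
Borda — scores: B 300, A 173, C 332, D 123, E 232. Winner: C.
The two methods agree.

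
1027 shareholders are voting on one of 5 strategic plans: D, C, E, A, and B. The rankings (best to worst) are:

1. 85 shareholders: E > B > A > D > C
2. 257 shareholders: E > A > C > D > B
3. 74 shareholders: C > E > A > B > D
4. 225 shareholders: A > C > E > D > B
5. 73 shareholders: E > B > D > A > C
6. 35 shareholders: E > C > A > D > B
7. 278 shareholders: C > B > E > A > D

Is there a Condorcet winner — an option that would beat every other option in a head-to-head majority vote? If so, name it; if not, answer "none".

none

Checking pairwise contests:
C beats D 869–158.
A beats C 640–387.
C beats E 577–450.
E beats A 802–225.
D beats B 517–510.
Every option loses at least one head-to-head, so there is no Condorcet winner.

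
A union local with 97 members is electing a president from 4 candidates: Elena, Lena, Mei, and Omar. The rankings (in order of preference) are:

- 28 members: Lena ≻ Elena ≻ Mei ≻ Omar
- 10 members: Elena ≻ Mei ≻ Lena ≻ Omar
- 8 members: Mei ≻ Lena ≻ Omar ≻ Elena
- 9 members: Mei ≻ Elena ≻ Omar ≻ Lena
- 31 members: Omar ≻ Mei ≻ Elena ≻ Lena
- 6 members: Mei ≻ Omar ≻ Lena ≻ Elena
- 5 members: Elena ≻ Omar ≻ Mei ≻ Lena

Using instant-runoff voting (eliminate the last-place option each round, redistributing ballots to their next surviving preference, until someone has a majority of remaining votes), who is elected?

Round 1: Elena 15, Lena 28, Mei 23, Omar 31. Eliminate Elena.
Round 2: Lena 28, Mei 33, Omar 36. Eliminate Lena.
Round 3: Mei 61, Omar 36. Mei has a majority.

Mei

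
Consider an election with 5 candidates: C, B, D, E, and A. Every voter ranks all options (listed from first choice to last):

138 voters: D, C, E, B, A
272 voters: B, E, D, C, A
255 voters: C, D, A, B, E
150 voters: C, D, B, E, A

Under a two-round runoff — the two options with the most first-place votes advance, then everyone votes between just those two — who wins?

C

Round 1 first-place votes: C 405, B 272, D 138, E 0, A 0.
C and B advance.
Runoff: C is preferred to B by 543 voters; B by 272.
C wins the runoff.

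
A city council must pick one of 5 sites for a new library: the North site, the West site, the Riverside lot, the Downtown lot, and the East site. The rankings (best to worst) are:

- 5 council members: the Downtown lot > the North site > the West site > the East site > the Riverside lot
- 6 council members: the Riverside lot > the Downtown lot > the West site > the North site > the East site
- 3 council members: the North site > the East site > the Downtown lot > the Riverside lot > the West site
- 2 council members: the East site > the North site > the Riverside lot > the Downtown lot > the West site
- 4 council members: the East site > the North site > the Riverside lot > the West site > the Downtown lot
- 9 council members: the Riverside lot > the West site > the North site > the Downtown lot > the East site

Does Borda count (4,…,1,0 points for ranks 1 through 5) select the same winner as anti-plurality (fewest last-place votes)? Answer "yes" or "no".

Borda — scores: the North site 69, the West site 53, the Riverside lot 75, the Downtown lot 55, the East site 38. Winner: the Riverside lot.
Anti-plurality — last-place votes: the North site 0, the West site 5, the Riverside lot 5, the Downtown lot 4, the East site 15. Winner: the North site.
The two methods disagree.

no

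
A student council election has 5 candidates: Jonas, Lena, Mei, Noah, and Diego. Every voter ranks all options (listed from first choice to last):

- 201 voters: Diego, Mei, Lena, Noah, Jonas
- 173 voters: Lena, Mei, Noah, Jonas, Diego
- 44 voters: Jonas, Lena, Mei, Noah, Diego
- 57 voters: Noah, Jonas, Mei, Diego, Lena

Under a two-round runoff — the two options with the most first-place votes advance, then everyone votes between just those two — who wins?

Round 1 first-place votes: Jonas 44, Lena 173, Mei 0, Noah 57, Diego 201.
Diego and Lena advance.
Runoff: Diego is preferred to Lena by 258 voters; Lena by 217.
Diego wins the runoff.

Diego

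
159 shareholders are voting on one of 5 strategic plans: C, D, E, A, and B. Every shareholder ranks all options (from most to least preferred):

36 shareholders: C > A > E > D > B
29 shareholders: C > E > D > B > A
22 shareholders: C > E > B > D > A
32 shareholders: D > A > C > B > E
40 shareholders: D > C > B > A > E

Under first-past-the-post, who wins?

First-place votes: C 87, D 72, E 0, A 0, B 0.
C has the most first-place votes.

C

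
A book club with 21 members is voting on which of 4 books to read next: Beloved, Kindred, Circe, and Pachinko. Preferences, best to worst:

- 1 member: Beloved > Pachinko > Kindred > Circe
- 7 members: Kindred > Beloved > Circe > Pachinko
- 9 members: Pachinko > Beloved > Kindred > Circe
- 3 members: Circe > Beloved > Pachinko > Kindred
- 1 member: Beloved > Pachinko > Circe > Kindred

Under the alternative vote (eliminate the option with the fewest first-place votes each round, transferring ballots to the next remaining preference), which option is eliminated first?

Beloved

Round 1: Beloved 2, Kindred 7, Circe 3, Pachinko 9. Eliminate Beloved.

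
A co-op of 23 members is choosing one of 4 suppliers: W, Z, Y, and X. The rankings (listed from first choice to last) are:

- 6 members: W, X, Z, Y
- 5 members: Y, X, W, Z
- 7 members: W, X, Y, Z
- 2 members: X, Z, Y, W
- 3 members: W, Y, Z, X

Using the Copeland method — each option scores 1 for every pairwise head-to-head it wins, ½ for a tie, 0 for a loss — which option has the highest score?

W: beats Z, Y, and X → score 3.
Z: loses to W, Y, and X → score 0.
Y: beats Z; loses to W and X → score 1.
X: beats Z and Y; loses to W → score 2.
W has the best pairwise record.

W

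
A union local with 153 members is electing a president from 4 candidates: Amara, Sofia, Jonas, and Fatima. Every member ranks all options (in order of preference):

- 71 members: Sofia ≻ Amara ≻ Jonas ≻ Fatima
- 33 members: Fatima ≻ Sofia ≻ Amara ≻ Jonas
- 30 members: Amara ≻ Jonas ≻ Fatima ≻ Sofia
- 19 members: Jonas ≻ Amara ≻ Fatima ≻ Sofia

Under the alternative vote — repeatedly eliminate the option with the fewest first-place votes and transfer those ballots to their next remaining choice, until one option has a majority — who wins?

Round 1: Amara 30, Sofia 71, Jonas 19, Fatima 33. Eliminate Jonas.
Round 2: Amara 49, Sofia 71, Fatima 33. Eliminate Fatima.
Round 3: Amara 49, Sofia 104. Sofia has a majority.

Sofia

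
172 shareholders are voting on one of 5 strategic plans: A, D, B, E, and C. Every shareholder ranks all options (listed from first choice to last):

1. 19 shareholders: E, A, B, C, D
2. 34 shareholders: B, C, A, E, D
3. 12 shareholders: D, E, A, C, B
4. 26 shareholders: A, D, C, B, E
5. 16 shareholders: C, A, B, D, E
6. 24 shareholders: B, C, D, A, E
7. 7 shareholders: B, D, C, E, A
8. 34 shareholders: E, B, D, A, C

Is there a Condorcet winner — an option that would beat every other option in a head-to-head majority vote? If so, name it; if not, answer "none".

B vs A: 99–73 for B.
B vs D: 134–38 for B.
B vs E: 107–65 for B.
B vs C: 118–54 for B.
B beats every other option head-to-head.

B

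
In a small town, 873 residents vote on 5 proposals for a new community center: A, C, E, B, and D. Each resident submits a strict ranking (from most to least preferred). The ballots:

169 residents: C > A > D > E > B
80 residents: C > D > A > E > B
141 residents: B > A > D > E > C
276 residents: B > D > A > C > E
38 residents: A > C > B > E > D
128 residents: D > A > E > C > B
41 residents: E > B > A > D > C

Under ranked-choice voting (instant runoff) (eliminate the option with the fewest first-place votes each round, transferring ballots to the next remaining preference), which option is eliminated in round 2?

E

Round 1: A 38, C 249, E 41, B 417, D 128. Eliminate A.
Round 2: C 287, E 41, B 417, D 128. Eliminate E.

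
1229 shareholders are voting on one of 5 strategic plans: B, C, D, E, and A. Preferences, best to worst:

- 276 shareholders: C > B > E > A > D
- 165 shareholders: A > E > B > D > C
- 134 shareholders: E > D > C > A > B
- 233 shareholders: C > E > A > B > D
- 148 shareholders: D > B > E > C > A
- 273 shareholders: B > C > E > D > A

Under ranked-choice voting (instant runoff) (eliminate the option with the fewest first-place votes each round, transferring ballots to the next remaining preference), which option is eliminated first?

Round 1: B 273, C 509, D 148, E 134, A 165. Eliminate E.

E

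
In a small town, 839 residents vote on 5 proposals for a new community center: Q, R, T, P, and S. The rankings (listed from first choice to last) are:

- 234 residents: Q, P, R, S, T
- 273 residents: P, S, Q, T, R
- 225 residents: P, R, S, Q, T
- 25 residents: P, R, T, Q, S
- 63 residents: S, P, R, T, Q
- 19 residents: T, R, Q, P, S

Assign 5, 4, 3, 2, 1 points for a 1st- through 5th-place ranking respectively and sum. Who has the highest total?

P

Q: 234·5 + 273·3 + 225·2 + 25·2 + 63·1 + 19·3 = 2609
R: 234·3 + 273·1 + 225·4 + 25·4 + 63·3 + 19·4 = 2240
T: 234·1 + 273·2 + 225·1 + 25·3 + 63·2 + 19·5 = 1301
P: 234·4 + 273·5 + 225·5 + 25·5 + 63·4 + 19·2 = 3841
S: 234·2 + 273·4 + 225·3 + 25·1 + 63·5 + 19·1 = 2594
P has the highest Borda score (3841).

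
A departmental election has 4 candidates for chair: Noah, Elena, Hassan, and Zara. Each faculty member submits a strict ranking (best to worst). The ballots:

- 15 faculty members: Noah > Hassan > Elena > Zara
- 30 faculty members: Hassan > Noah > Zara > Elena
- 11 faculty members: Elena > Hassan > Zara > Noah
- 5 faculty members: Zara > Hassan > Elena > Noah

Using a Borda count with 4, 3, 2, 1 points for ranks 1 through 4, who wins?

Noah: 15·4 + 30·3 + 11·1 + 5·1 = 166
Elena: 15·2 + 30·1 + 11·4 + 5·2 = 114
Hassan: 15·3 + 30·4 + 11·3 + 5·3 = 213
Zara: 15·1 + 30·2 + 11·2 + 5·4 = 117
Hassan has the highest Borda score (213).

Hassan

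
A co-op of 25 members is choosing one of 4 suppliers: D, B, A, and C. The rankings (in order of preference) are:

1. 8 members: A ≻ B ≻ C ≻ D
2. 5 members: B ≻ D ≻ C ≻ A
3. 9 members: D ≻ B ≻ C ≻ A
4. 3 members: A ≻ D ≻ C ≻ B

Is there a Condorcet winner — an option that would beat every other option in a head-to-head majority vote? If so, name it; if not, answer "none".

B

B vs D: 13–12 for B.
B vs A: 14–11 for B.
B vs C: 22–3 for B.
B beats every other option head-to-head.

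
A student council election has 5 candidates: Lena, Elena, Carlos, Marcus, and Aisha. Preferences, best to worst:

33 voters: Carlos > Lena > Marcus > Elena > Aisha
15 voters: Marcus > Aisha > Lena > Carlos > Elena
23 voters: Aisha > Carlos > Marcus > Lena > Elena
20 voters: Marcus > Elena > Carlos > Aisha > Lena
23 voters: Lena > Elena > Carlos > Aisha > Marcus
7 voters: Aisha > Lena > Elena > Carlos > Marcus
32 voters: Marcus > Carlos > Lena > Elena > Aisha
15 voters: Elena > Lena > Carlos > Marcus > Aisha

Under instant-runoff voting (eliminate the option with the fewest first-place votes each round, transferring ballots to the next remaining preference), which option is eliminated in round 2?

Round 1: Lena 23, Elena 15, Carlos 33, Marcus 67, Aisha 30. Eliminate Elena.
Round 2: Lena 38, Carlos 33, Marcus 67, Aisha 30. Eliminate Aisha.

Aisha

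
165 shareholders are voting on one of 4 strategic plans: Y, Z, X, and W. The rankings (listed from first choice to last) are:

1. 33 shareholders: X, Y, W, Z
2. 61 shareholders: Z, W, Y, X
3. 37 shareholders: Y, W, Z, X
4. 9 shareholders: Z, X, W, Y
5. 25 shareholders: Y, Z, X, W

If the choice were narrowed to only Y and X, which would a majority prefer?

Voters preferring Y to X: 123; preferring X to Y: 42.
Y wins the head-to-head.

Y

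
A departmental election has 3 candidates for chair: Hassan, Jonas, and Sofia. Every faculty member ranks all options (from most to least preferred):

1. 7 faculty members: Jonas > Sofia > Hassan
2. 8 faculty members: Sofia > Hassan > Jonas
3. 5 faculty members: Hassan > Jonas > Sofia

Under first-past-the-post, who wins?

Sofia

First-place votes: Hassan 5, Jonas 7, Sofia 8.
Sofia has the most first-place votes.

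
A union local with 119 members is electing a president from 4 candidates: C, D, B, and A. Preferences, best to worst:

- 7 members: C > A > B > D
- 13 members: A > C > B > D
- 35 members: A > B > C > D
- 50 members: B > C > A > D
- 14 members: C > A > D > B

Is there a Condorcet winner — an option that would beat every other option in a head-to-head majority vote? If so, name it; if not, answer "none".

none

Checking pairwise contests:
B beats C 85–34.
C beats D 119–0.
A beats B 69–50.
C beats A 71–48.
Every option loses at least one head-to-head, so there is no Condorcet winner.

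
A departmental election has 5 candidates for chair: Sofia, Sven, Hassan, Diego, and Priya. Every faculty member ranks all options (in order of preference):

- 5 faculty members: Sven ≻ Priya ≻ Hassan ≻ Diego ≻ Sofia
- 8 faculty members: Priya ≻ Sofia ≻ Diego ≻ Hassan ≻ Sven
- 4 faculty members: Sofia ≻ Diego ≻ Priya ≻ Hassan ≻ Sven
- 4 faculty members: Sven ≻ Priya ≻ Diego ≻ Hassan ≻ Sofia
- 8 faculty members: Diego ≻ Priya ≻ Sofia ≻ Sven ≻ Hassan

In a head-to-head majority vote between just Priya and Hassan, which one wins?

Priya

Voters preferring Priya to Hassan: 29; preferring Hassan to Priya: 0.
Priya wins the head-to-head.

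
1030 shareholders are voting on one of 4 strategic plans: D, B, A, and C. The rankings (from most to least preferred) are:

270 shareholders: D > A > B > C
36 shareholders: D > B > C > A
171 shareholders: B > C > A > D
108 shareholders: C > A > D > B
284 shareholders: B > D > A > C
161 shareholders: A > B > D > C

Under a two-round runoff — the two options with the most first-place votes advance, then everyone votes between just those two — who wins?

Round 1 first-place votes: D 306, B 455, A 161, C 108.
B and D advance.
Runoff: B is preferred to D by 616 voters; D by 414.
B wins the runoff.

B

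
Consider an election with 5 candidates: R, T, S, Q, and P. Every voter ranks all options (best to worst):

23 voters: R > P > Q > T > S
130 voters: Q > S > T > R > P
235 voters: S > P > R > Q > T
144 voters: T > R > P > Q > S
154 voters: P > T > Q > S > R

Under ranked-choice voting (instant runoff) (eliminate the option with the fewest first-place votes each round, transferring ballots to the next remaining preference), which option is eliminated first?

R

Round 1: R 23, T 144, S 235, Q 130, P 154. Eliminate R.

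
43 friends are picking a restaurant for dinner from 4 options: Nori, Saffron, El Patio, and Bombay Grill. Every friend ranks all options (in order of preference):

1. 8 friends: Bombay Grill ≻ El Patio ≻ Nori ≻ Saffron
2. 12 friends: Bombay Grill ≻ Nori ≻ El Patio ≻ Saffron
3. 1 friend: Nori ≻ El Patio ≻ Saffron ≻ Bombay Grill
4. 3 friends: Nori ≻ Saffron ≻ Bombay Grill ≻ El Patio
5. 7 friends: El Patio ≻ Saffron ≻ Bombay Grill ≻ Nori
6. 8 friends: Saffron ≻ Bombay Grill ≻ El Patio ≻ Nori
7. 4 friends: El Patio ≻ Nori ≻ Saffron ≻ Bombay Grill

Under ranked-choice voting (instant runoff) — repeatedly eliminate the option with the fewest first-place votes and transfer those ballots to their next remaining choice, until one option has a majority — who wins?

Bombay Grill

Round 1: Nori 4, Saffron 8, El Patio 11, Bombay Grill 20. Eliminate Nori.
Round 2: Saffron 11, El Patio 12, Bombay Grill 20. Eliminate Saffron.
Round 3: El Patio 12, Bombay Grill 31. Bombay Grill has a majority.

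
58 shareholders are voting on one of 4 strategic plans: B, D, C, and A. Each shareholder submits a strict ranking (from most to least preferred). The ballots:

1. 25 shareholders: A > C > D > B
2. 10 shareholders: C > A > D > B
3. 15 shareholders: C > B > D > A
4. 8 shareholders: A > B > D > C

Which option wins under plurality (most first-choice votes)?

First-place votes: B 0, D 0, C 25, A 33.
A has the most first-place votes.

A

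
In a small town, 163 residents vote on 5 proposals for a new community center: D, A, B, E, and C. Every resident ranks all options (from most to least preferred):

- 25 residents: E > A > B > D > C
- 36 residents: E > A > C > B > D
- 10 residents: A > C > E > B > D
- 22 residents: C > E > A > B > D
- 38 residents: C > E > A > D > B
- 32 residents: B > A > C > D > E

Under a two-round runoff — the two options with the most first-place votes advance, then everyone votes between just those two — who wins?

C

Round 1 first-place votes: D 0, A 10, B 32, E 61, C 60.
E and C advance.
Runoff: E is preferred to C by 61 voters; C by 102.
C wins the runoff.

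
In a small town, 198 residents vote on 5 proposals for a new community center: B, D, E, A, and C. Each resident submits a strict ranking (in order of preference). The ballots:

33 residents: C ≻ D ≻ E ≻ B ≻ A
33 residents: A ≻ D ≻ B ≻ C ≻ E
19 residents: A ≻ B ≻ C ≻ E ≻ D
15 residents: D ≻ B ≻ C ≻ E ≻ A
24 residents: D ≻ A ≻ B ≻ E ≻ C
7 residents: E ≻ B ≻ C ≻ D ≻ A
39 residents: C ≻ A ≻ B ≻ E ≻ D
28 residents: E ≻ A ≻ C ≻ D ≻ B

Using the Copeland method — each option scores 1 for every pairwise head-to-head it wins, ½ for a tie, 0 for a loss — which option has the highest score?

B: beats E; loses to D, A, and C → score 1.
D: beats B and E; loses to A and C → score 2.
E: loses to B, D, A, and C → score 0.
A: beats B, D, E, and C → score 4.
C: beats B, D, and E; loses to A → score 3.
A has the best pairwise record.

A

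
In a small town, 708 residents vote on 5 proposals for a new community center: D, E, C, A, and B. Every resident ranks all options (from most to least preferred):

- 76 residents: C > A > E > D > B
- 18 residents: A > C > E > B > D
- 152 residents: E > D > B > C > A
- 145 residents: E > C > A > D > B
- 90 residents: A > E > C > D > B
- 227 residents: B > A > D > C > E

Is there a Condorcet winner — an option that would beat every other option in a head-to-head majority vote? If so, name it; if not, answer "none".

none

Checking pairwise contests:
E beats D 481–227.
A beats E 411–297.
D beats C 379–329.
C beats A 373–335.
D beats B 463–245.
Every option loses at least one head-to-head, so there is no Condorcet winner.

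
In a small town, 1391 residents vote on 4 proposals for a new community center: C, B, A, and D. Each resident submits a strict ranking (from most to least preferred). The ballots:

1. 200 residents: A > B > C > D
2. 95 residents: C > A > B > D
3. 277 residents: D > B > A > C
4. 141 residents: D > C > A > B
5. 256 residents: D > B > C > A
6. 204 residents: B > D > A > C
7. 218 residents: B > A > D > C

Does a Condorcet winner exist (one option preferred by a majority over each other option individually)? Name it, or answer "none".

B vs C: 1155–236 for B.
B vs A: 955–436 for B.
B vs D: 717–674 for B.
B beats every other option head-to-head.

B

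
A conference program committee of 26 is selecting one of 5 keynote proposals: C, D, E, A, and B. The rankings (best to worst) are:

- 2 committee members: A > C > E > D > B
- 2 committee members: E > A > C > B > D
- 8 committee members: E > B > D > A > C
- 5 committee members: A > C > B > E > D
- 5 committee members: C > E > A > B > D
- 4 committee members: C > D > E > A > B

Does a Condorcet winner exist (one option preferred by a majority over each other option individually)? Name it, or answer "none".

none

Checking pairwise contests:
A beats C 17–9.
C beats D 18–8.
C beats E 16–10.
E beats A 19–7.
C beats B 18–8.
Every option loses at least one head-to-head, so there is no Condorcet winner.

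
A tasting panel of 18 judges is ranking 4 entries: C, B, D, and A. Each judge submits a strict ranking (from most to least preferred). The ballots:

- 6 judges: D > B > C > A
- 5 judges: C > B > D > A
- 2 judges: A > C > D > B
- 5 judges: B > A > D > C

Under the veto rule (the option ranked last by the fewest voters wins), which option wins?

Last-place votes: C 5, B 2, D 0, A 11.
D is ranked last by the fewest voters, so D wins.

D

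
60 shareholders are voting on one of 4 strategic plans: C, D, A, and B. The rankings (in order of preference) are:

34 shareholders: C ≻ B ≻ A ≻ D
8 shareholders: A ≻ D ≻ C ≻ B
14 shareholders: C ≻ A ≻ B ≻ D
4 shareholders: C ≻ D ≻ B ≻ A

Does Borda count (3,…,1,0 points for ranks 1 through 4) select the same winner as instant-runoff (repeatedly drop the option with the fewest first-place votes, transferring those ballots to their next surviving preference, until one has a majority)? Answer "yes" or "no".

yes

Borda — scores: C 164, D 24, A 86, B 86. Winner: C.
Instant-runoff — R1 C 52, D 0, A 8, B 0 (C winner). Winner: C.
The two methods agree.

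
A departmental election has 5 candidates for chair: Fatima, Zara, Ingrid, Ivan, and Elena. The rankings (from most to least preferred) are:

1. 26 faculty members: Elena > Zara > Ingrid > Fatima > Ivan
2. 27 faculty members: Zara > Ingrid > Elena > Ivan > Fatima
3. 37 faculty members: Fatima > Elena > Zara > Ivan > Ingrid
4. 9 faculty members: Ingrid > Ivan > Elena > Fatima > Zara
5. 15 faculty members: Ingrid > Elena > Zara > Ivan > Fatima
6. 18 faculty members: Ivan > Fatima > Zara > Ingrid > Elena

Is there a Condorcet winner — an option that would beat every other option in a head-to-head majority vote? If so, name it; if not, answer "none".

none

Checking pairwise contests:
Zara beats Fatima 68–64.
Elena beats Zara 87–45.
Zara beats Ingrid 108–24.
Zara beats Ivan 105–27.
Ingrid beats Elena 69–63.
Every option loses at least one head-to-head, so there is no Condorcet winner.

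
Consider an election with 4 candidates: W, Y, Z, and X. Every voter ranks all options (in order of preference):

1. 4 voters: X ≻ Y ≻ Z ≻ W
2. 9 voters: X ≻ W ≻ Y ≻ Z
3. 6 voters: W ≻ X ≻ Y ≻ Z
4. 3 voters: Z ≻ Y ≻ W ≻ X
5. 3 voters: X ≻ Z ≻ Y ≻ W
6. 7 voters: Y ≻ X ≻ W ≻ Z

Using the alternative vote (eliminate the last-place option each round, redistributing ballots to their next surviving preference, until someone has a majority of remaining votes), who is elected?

X

Round 1: W 6, Y 7, Z 3, X 16. Eliminate Z.
Round 2: W 6, Y 10, X 16. Eliminate W.
Round 3: Y 10, X 22. X has a majority.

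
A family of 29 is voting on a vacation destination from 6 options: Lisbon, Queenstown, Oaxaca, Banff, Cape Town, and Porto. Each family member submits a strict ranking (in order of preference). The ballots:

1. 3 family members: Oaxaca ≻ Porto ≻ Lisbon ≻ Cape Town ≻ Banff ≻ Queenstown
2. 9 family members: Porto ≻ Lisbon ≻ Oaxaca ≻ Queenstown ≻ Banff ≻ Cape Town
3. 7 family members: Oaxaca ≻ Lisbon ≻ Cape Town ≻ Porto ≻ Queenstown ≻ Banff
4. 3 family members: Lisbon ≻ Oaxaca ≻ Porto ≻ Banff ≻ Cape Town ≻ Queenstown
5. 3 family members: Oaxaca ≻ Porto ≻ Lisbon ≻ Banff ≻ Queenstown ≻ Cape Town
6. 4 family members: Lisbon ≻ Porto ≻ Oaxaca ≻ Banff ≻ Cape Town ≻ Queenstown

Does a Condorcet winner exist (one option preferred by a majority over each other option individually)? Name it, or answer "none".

none

Checking pairwise contests:
Porto beats Lisbon 15–14.
Lisbon beats Queenstown 29–0.
Lisbon beats Oaxaca 16–13.
Lisbon beats Banff 29–0.
Lisbon beats Cape Town 29–0.
Oaxaca beats Porto 16–13.
Every option loses at least one head-to-head, so there is no Condorcet winner.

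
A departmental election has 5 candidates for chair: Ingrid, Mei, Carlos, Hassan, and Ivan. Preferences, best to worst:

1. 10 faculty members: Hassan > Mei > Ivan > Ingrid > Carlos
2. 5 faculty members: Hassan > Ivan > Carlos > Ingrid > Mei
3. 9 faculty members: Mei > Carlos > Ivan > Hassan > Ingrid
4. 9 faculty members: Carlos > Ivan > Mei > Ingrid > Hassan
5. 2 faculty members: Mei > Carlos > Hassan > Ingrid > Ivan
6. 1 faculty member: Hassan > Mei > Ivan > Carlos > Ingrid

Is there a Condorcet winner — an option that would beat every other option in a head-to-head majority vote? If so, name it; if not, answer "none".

Mei

Mei vs Ingrid: 31–5 for Mei.
Mei vs Carlos: 22–14 for Mei.
Mei vs Hassan: 20–16 for Mei.
Mei vs Ivan: 22–14 for Mei.
Mei beats every other option head-to-head.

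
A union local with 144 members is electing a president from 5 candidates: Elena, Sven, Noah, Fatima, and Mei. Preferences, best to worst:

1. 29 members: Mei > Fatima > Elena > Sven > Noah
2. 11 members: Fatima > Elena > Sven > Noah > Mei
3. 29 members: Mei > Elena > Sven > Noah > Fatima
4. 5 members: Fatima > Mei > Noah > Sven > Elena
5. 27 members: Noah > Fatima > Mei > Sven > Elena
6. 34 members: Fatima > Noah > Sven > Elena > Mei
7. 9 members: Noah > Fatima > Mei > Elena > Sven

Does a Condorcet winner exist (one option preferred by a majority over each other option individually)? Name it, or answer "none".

Fatima

Fatima vs Elena: 115–29 for Fatima.
Fatima vs Sven: 115–29 for Fatima.
Fatima vs Noah: 79–65 for Fatima.
Fatima vs Mei: 86–58 for Fatima.
Fatima beats every other option head-to-head.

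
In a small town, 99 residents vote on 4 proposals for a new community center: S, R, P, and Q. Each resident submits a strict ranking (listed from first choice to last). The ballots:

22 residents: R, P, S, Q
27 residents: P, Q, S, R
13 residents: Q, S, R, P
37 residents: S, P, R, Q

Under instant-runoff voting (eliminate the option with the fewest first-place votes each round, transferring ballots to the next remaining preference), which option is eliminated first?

Q

Round 1: S 37, R 22, P 27, Q 13. Eliminate Q.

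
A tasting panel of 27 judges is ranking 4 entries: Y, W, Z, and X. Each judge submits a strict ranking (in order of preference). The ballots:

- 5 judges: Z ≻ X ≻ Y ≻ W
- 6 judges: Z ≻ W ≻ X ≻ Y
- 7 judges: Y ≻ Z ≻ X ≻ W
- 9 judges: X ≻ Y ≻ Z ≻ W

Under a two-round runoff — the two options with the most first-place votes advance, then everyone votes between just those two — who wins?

Z

Round 1 first-place votes: Y 7, W 0, Z 11, X 9.
Z and X advance.
Runoff: Z is preferred to X by 18 voters; X by 9.
Z wins the runoff.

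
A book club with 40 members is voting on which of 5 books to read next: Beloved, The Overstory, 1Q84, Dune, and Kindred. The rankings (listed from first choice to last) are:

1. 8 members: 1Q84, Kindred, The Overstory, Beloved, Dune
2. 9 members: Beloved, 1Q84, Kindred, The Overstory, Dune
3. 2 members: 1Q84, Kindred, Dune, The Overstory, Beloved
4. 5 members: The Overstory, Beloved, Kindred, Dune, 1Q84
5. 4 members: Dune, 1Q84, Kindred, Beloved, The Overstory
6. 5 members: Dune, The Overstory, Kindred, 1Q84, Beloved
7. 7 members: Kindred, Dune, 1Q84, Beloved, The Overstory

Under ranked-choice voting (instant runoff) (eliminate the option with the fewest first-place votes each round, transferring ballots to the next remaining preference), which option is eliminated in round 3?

1Q84

Round 1: Beloved 9, The Overstory 5, 1Q84 10, Dune 9, Kindred 7. Eliminate The Overstory.
Round 2: Beloved 14, 1Q84 10, Dune 9, Kindred 7. Eliminate Kindred.
Round 3: Beloved 14, 1Q84 10, Dune 16. Eliminate 1Q84.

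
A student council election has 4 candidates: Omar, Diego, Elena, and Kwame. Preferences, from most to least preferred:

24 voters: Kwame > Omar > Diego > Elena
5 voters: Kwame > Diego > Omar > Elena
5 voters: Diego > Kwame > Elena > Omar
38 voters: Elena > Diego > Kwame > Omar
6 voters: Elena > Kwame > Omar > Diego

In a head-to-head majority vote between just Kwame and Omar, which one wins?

Kwame

Voters preferring Kwame to Omar: 78; preferring Omar to Kwame: 0.
Kwame wins the head-to-head.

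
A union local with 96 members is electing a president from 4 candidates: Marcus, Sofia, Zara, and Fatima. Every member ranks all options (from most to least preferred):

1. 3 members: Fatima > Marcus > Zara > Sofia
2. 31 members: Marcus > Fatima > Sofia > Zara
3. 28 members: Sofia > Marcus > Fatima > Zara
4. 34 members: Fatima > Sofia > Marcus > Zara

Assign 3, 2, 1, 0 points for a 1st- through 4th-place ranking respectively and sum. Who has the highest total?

Fatima

Marcus: 3·2 + 31·3 + 28·2 + 34·1 = 189
Sofia: 3·0 + 31·1 + 28·3 + 34·2 = 183
Zara: 3·1 + 31·0 + 28·0 + 34·0 = 3
Fatima: 3·3 + 31·2 + 28·1 + 34·3 = 201
Fatima has the highest Borda score (201).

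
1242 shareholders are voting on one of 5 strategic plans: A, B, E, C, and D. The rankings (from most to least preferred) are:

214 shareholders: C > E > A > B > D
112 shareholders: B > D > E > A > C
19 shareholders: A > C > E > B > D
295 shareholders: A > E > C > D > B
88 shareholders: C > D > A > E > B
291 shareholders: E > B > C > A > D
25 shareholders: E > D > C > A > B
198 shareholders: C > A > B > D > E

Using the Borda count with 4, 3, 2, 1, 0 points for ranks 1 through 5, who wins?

A: 214·2 + 112·1 + 19·4 + 295·4 + 88·2 + 291·1 + 25·1 + 198·3 = 2882
B: 214·1 + 112·4 + 19·1 + 295·0 + 88·0 + 291·3 + 25·0 + 198·2 = 1950
E: 214·3 + 112·2 + 19·2 + 295·3 + 88·1 + 291·4 + 25·4 + 198·0 = 3141
C: 214·4 + 112·0 + 19·3 + 295·2 + 88·4 + 291·2 + 25·2 + 198·4 = 3279
D: 214·0 + 112·3 + 19·0 + 295·1 + 88·3 + 291·0 + 25·3 + 198·1 = 1168
C has the highest Borda score (3279).

C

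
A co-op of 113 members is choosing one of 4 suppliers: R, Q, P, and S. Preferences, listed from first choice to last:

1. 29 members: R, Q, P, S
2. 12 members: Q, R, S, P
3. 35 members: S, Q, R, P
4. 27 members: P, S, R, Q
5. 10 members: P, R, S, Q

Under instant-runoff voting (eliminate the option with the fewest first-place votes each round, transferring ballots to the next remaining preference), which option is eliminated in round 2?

Round 1: R 29, Q 12, P 37, S 35. Eliminate Q.
Round 2: R 41, P 37, S 35. Eliminate S.

S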